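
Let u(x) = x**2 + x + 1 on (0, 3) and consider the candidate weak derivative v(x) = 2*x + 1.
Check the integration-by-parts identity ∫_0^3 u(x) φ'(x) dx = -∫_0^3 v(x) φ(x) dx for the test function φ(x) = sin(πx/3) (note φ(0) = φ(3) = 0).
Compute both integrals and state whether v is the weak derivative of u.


LHS = -24/π, RHS = -24/π. Yes, v = u' weakly.

u(x) = x**2 + x + 1, classical derivative u'(x) = 2*x + 1.
φ(x) = sin(πx/3), so φ'(x) = π*cos(π*x/3)/3.
Note φ(0) = φ(3) = 0, so the boundary term u·φ vanishes.
LHS = ∫_0^3 u(x) φ'(x) dx = ∫_0^3 (π*x^2*cos(π*x/3)/3 + π*x*cos(π*x/3)/3 + π*cos(π*x/3)/3) dx. Term by term:
  ∫_0^3 π*cos(π*x/3)/3 dx = 0;  ∫_0^3 π*x*cos(π*x/3)/3 dx = -6/π;  ∫_0^3 π*x^2*cos(π*x/3)/3 dx = -18/π.
Sum: 0 − 6/π − 18/π = -24/π.
So LHS = -24/π.
∫_0^3 v(x) φ(x) dx = ∫_0^3 (2*x*sin(π*x/3) + sin(π*x/3)) dx. Term by term:
  ∫_0^3 2*x*sin(π*x/3) dx = 18/π;  ∫_0^3 sin(π*x/3) dx = 6/π.
Sum: 18/π + 6/π = 24/π.
So RHS = -∫_0^3 v(x) φ(x) dx = -24/π.
LHS = RHS, so the identity holds for this test φ.
Moreover u is smooth here and v(x) = u'(x) = 2*x + 1 pointwise, so the identity holds for every test function. Hence v is the weak derivative of u.


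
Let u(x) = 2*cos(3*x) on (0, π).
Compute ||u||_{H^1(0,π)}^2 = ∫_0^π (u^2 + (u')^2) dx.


||u||_{H^1(0,π)}^2 = 20*π

u'(x) = -6*sin(3*x).
Expand u² and (u')² and integrate term by term on (0, π), using: for integers n ≥ 1, ∫_0^π sin²(nx) dx = ∫_0^π cos²(nx) dx = π/2; for n ≠ n', ∫_0^π sin(nx)sin(n'x) dx = ∫_0^π cos(nx)cos(n'x) dx = 0; and by product-to-sum, ∫_0^π sin(nx)cos(n'x) dx = ½∫_0^π [sin((n+n')x) + sin((n−n')x)] dx, which is 0 when n+n' is even and 2n/(n²−n'²) when n+n' is odd (it need not vanish on (0, π)).
  u² squared terms: (2)²·∫cos(3x)² dx = 4·π/2 = 2*π.
  So ∫_0^π u² dx = 2*π.
  (u')² squared terms: (-6)²·∫sin(3x)² dx = 36·π/2 = 18*π.
  So ∫_0^π (u')² dx = 18*π.
||u||_{H^1}^2 = (2*π) + (18*π) = 20*π.


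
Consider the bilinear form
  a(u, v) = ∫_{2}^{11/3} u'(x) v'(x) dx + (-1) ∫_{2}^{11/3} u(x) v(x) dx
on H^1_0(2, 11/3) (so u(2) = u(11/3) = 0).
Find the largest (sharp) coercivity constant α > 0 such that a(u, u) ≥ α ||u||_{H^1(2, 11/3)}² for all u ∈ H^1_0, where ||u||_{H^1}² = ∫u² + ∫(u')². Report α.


α = (-25 + 9*π^2)/(25 + 9*π^2)

Coercivity of a(·,·) on H^1_0(2, 11/3) means a(u, u) ≥ α ||u||_{H^1}² for every u ∈ H^1_0.
The interval has length L = 5/3, and Poincaré/coercivity depend only on L. Here a(u, u) = ∫(u')² + (-1)·∫u².
Here c = -1 < 0 with |c| < (π/L)² = 9*π^2/25, so coercivity still holds. The condition a(u,u) ≥ α||u||_{H^1}² reads (1−α)∫(u')² ≥ (α−c)∫u². Any admissible α is ≤ 1 (rapidly oscillating u have ∫u²/∫(u')² → 0), and α = 1 would force 0 ≥ (1−c)∫u², impossible since c < 1; so 1−α > 0. By the sharp Poincaré inequality on H^1_0 of an interval of length L, ∫(u')² ≥ (π/L)²∫u² with equality for the first sine mode sin(π(x−x₀)/L) (x₀ the left endpoint), so the inequality holds for all u iff (1−α)(π/L)² ≥ α − c, i.e. α ≤ ((π/L)² + c)/((π/L)² + 1) = (1 + c(L/π)²)/(1 + (L/π)²). (Direct route, valid since c ≤ 0: Poincaré gives c∫u² ≥ c(L/π)²∫(u')², so a(u,u) ≥ (1 + c(L/π)²)∫(u')², while ||u||_{H^1}² ≤ (1 + (L/π)²)∫(u')²; dividing yields the same α.) With (π/L)² = 9*π^2/25 and c = -1, the largest admissible constant is α = ((π/L)² + c)/((π/L)² + 1).
Simplifying, α = (-25 + 9*π^2)/(25 + 9*π^2).


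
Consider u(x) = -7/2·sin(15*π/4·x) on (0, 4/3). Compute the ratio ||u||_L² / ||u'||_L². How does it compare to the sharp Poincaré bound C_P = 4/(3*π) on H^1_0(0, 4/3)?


||u||_L² / ||u'||_L² = 4/(15*π) < C_P = 4/(3*π).

u(x) = -7/2·sin(15*π/4·x), so u'(x) = -105*π*cos(15*π*x/4)/8.
Writing u(x) = A·sin(kπx/L) with A = -7/2 and k = 5, use ∫_0^L sin²(kπx/L) dx = L/2 and ∫_0^L cos²(kπx/L) dx = L/2.
u² = 49/4·sin²(15*π/4·x) and (u')² = 11025*π^2/64·cos²(15*π/4·x), and each of sin², cos² integrates to L/2 = 2/3 over (0, 4/3).
∫_0^4/3 u² dx = 49/6, so ||u||_L² = 7*sqrt(6)/6.
∫_0^4/3 (u')² dx = 3675*π^2/32, so ||u'||_L² = 35*sqrt(6)*π/8.
Ratio ||u||_L² / ||u'||_L² = 4/(15*π).
Sharp Poincaré constant on H^1_0(0, 4/3) is C_P = L/π = 4/(3*π), achieved by sin(3*π/4·x).
This is the k = 5 harmonic; the ratio L/(kπ) is strictly less than C_P = L/π, consistent with the sharp inequality ||u||_L² ≤ C_P ||u'||_L².


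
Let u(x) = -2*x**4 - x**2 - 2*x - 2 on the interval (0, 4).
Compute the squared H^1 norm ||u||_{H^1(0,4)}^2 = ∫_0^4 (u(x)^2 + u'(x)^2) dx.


||u||_{H^1}^2 = 92057312/315

The H^1 norm (squared) on an interval (0, L) is
  ||u||_{H^1}^2 = ∫_0^L u(x)^2 dx + ∫_0^L u'(x)^2 dx.
Compute u'(x) = -8*x**3 - 2*x - 2.
Then u(x)^2 = 4*x**8 + 4*x**6 + 8*x**5 + 9*x**4 + 4*x**3 + 8*x**2 + 8*x + 4 and u'(x)^2 = 64*x**6 + 32*x**4 + 32*x**3 + 4*x**2 + 8*x + 4.
Integrate each monomial from 0 to 4 using ∫_0^4 c·x^n dx = c·4^(n+1)/(n+1):
  ∫_0^4 u(x)^2 dx = ∫_0^4 (4*x^8 + 4*x^6 + 8*x^5 + 9*x^4 + 4*x^3 + 8*x^2 + 8*x + 4) dx. Term by term:
    ∫_0^4 4*x^8 dx = 1048576/9;  ∫_0^4 4*x^6 dx = 65536/7;  ∫_0^4 8*x^5 dx = 16384/3;
    ∫_0^4 9*x^4 dx = 9216/5;  ∫_0^4 4*x^3 dx = 256;  ∫_0^4 8*x^2 dx = 512/3;
    ∫_0^4 8*x dx = 64;  ∫_0^4 4 dx = 16.
  Sum: 1048576/9 + 65536/7 + 16384/3 + 9216/5 + 256 + 512/3 + 64 + 16 = 42109808/315.
  ∫_0^4 u'(x)^2 dx = ∫_0^4 (64*x^6 + 32*x^4 + 32*x^3 + 4*x^2 + 8*x + 4) dx. Term by term:
    ∫_0^4 64*x^6 dx = 1048576/7;  ∫_0^4 32*x^4 dx = 32768/5;  ∫_0^4 32*x^3 dx = 2048;
    ∫_0^4 4*x^2 dx = 256/3;  ∫_0^4 8*x dx = 64;  ∫_0^4 4 dx = 16.
  Sum: 1048576/7 + 32768/5 + 2048 + 256/3 + 64 + 16 = 16649168/105.
Adding: ||u||_{H^1}^2 = 42109808/315 + 16649168/105 = 92057312/315.


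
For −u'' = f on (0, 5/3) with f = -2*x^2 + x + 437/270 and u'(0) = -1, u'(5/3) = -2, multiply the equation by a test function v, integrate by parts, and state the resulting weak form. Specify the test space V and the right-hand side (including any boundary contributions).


V = H^1(0, 5/3) (v unrestricted at boundary; u is determined up to an additive constant); weak form: ∫_0^5/3 u'v' dx = ∫_0^5/3 (-2*x^2 + x + 437/270) v dx − 2·v(5/3) + v(0) for all v ∈ V.

Multiply both sides by a test function v and integrate from 0 to 5/3:
  ∫_0^5/3 −u''(x) v(x) dx = ∫_0^5/3 f(x) v(x) dx.
Integrate the LHS by parts once:
  ∫_0^5/3 −u'' v dx = −[u'(x) v(x)]_0^5/3 + ∫_0^5/3 u'(x) v'(x) dx.
Thus ∫_0^5/3 u'(x) v'(x) dx = ∫_0^5/3 f(x) v(x) dx + [u'(x) v(x)]_0^5/3.
Choose V so that boundary terms are either known or forced to vanish.
u has inhomogeneous Neumann u'(0) = -1, u'(5/3) = -2. [u' v]_0^5/3 = (-2)·v(5/3) − (-1)·v(0) = − 2·v(5/3) + v(0). Take V = H^1(0, 5/3); boundary term becomes part of RHS.
Weak formulation: find u (satisfying any essential BC) such that ∫_0^5/3 u'(x) v'(x) dx = ∫_0^5/3 f v dx − 2·v(5/3) + v(0) for all v ∈ V (Neumann data are natural BCs: they enter the RHS as boundary terms).
Substituting f(x) = -2*x^2 + x + 437/270, the right-hand side is ∫_0^5/3 (-2*x^2 + x + 437/270) v dx − 2·v(5/3) + v(0).
Compatibility check (pure Neumann): taking v ≡ 1 ∈ V gives 0 = ∫_0^5/3 f dx + (-2) − (-1), i.e. ∫_0^5/3 f dx must equal u'(0) − u'(5/3) = 1. Indeed ∫_0^5/3 (-2*x^2 + x + 437/270) dx = 1, so the data are compatible. The solution is then unique only up to an additive constant (fix it e.g. by requiring ∫_0^5/3 u dx = 0).


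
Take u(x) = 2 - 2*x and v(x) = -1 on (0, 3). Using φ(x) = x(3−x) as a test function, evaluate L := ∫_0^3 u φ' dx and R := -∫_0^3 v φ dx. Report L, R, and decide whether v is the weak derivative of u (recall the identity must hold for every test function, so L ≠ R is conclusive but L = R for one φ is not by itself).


LHS = 9, RHS = 9/2. No, v is not the weak derivative of u.

u(x) = 2 - 2*x, classical derivative u'(x) = -2.
φ(x) = x(3−x), so φ'(x) = 3 - 2*x.
Note φ(0) = φ(3) = 0, so the boundary term u·φ vanishes.
LHS = ∫_0^3 u(x) φ'(x) dx = ∫_0^3 (4*x^2 - 10*x + 6) dx. Term by term:
  ∫_0^3 4*x^2 dx = 36;  ∫_0^3 -10*x dx = -45;  ∫_0^3 6 dx = 18.
Sum: 36 − 45 + 18 = 9.
So LHS = 9.
∫_0^3 v(x) φ(x) dx = ∫_0^3 (x^2 - 3*x) dx. Term by term:
  ∫_0^3 x^2 dx = 9;  ∫_0^3 -3*x dx = -27/2.
Sum: 9 − 27/2 = -9/2.
So RHS = -∫_0^3 v(x) φ(x) dx = 9/2.
LHS − RHS = 9/2 ≠ 0, so the identity fails.
(For a valid weak derivative the identity must hold for EVERY test function, in particular this one. The failure shows v is NOT the weak derivative of u.)
Correct weak derivative would be u'(x) = -2.


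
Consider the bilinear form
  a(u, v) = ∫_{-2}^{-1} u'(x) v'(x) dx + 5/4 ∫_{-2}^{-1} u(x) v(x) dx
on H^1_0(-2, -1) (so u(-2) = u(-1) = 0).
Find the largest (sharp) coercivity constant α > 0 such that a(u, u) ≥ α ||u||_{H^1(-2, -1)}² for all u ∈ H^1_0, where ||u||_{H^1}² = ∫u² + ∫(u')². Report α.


α = 1

Coercivity of a(·,·) on H^1_0(-2, -1) means a(u, u) ≥ α ||u||_{H^1}² for every u ∈ H^1_0.
The interval has length L = 1, and Poincaré/coercivity depend only on L. Here a(u, u) = ∫(u')² + (5/4)·∫u².
Here c = 5/4 ≥ 1, so a(u,u) = ∫(u')² + c∫u² ≥ ∫(u')² + ∫u² = ||u||_{H^1}², i.e. α = 1 works. No larger α is possible: a(u,u) ≥ α||u||_{H^1}² means (1−α)∫(u')² ≥ (α−c)∫u², and for the modes u_n = sin(nπ(x−x₀)/L) (x₀ the left endpoint) one has ∫u_n²/∫(u_n')² = (L/(nπ))² → 0, so a(u_n,u_n)/||u_n||_{H^1}² → 1. Hence the optimal constant is α = 1.
Therefore α = 1.


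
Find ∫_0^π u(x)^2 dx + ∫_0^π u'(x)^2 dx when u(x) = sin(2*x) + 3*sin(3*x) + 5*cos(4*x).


||u||_{H^1(0,π)}^2 = -3060/7 + 260*π

u'(x) = -20*sin(4*x) + 2*cos(2*x) + 9*cos(3*x).
Expand u² and (u')² and integrate term by term on (0, π), using: for integers n ≥ 1, ∫_0^π sin²(nx) dx = ∫_0^π cos²(nx) dx = π/2; for n ≠ n', ∫_0^π sin(nx)sin(n'x) dx = ∫_0^π cos(nx)cos(n'x) dx = 0; and by product-to-sum, ∫_0^π sin(nx)cos(n'x) dx = ½∫_0^π [sin((n+n')x) + sin((n−n')x)] dx, which is 0 when n+n' is even and 2n/(n²−n'²) when n+n' is odd (it need not vanish on (0, π)).
  u² squared terms: (3)²·∫sin(3x)² dx = 9·π/2 = 9*π/2;  (5)²·∫cos(4x)² dx = 25·π/2 = 25*π/2;  (1)²·∫sin(2x)² dx = 1·π/2 = π/2.
  u² cross terms: 2·(3)·(5)·∫sin(3x)·cos(4x) dx = 30·(-6/7) = -180/7;  2·(3)·(1)·∫sin(3x)·sin(2x) dx = 6·(0) = 0;  2·(5)·(1)·∫cos(4x)·sin(2x) dx = 10·(0) = 0.
  So ∫_0^π u² dx = 9*π/2 + 25*π/2 + π/2 − 180/7 + 0 + 0 = -180/7 + 35*π/2.
  (u')² squared terms: (-20)²·∫sin(4x)² dx = 400·π/2 = 200*π;  (2)²·∫cos(2x)² dx = 4·π/2 = 2*π;  (9)²·∫cos(3x)² dx = 81·π/2 = 81*π/2.
  (u')² cross terms: 2·(-20)·(2)·∫sin(4x)·cos(2x) dx = -80·(0) = 0;  2·(-20)·(9)·∫sin(4x)·cos(3x) dx = -360·(8/7) = -2880/7;  2·(2)·(9)·∫cos(2x)·cos(3x) dx = 36·(0) = 0.
  So ∫_0^π (u')² dx = 200*π + 2*π + 81*π/2 + 0 − 2880/7 + 0 = -2880/7 + 485*π/2.
||u||_{H^1}^2 = (-180/7 + 35*π/2) + (-2880/7 + 485*π/2) = -3060/7 + 260*π.


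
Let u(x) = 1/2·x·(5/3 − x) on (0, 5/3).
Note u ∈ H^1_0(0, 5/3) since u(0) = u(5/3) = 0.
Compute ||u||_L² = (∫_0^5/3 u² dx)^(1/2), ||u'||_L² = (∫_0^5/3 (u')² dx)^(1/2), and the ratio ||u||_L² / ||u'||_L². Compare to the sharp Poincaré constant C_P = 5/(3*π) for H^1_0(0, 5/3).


||u||_L² / ||u'||_L² = sqrt(10)/6 < C_P = 5/(3*π).

u(x) = 1/2·x·(5/3 − x), so u'(x) = 5/6 - x.
u(x) = 1/2·x·(5/3 − x) vanishes at x = 0 and x = 5/3, so u ∈ H^1_0(0, 5/3). Differentiate via the product rule and integrate the resulting polynomials term by term.
  ∫_0^5/3 u² dx = ∫_0^5/3 (x^4/4 - 5*x^3/6 + 25*x^2/36) dx. Term by term:
    ∫_0^5/3 x^4/4 dx = 625/972;  ∫_0^5/3 -5*x^3/6 dx = -3125/1944;  ∫_0^5/3 25*x^2/36 dx = 3125/2916.
  Sum: 625/972 − 3125/1944 + 3125/2916 = 625/5832.
  ∫_0^5/3 (u')² dx = ∫_0^5/3 (x^2 - 5*x/3 + 25/36) dx. Term by term:
    ∫_0^5/3 x^2 dx = 125/81;  ∫_0^5/3 -5*x/3 dx = -125/54;  ∫_0^5/3 25/36 dx = 125/108.
  Sum: 125/81 − 125/54 + 125/108 = 125/324.
∫_0^5/3 u² dx = 625/5832, so ||u||_L² = 25*sqrt(2)/108.
∫_0^5/3 (u')² dx = 125/324, so ||u'||_L² = 5*sqrt(5)/18.
Ratio ||u||_L² / ||u'||_L² = sqrt(10)/6.
Sharp Poincaré constant on H^1_0(0, 5/3) is C_P = L/π = 5/(3*π), achieved by sin(3*π/5·x).
A polynomial bump cannot attain the sharp Poincaré constant (only the first sine eigenfunction does), so the ratio is strictly less than C_P, consistent with ||u||_L² ≤ C_P ||u'||_L².


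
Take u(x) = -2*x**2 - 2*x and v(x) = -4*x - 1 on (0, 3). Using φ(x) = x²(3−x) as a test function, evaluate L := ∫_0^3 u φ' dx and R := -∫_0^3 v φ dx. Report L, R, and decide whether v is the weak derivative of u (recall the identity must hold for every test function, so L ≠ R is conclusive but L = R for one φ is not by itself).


LHS = 621/10, RHS = 1107/20. No, v is not the weak derivative of u.

u(x) = -2*x**2 - 2*x, classical derivative u'(x) = -4*x - 2.
φ(x) = x²(3−x), so φ'(x) = 3*x*(2 - x).
Note φ(0) = φ(3) = 0, so the boundary term u·φ vanishes.
LHS = ∫_0^3 u(x) φ'(x) dx = ∫_0^3 (6*x^4 - 6*x^3 - 12*x^2) dx. Term by term:
  ∫_0^3 6*x^4 dx = 1458/5;  ∫_0^3 -6*x^3 dx = -243/2;  ∫_0^3 -12*x^2 dx = -108.
Sum: 1458/5 − 243/2 − 108 = 621/10.
So LHS = 621/10.
∫_0^3 v(x) φ(x) dx = ∫_0^3 (4*x^4 - 11*x^3 - 3*x^2) dx. Term by term:
  ∫_0^3 4*x^4 dx = 972/5;  ∫_0^3 -11*x^3 dx = -891/4;  ∫_0^3 -3*x^2 dx = -27.
Sum: 972/5 − 891/4 − 27 = -1107/20.
So RHS = -∫_0^3 v(x) φ(x) dx = 1107/20.
LHS − RHS = 27/4 ≠ 0, so the identity fails.
(For a valid weak derivative the identity must hold for EVERY test function, in particular this one. The failure shows v is NOT the weak derivative of u.)
Correct weak derivative would be u'(x) = -4*x - 2.


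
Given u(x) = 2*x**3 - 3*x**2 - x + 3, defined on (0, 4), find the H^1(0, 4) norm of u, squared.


||u||_{H^1}^2 = 666584/105

The H^1 norm (squared) on an interval (0, L) is
  ||u||_{H^1}^2 = ∫_0^L u(x)^2 dx + ∫_0^L u'(x)^2 dx.
Compute u'(x) = 6*x**2 - 6*x - 1.
Then u(x)^2 = 4*x**6 - 12*x**5 + 5*x**4 + 18*x**3 - 17*x**2 - 6*x + 9 and u'(x)^2 = 36*x**4 - 72*x**3 + 24*x**2 + 12*x + 1.
Integrate each monomial from 0 to 4 using ∫_0^4 c·x^n dx = c·4^(n+1)/(n+1):
  ∫_0^4 u(x)^2 dx = ∫_0^4 (4*x^6 - 12*x^5 + 5*x^4 + 18*x^3 - 17*x^2 - 6*x + 9) dx. Term by term:
    ∫_0^4 4*x^6 dx = 65536/7;  ∫_0^4 -12*x^5 dx = -8192;  ∫_0^4 5*x^4 dx = 1024;
    ∫_0^4 18*x^3 dx = 1152;  ∫_0^4 -17*x^2 dx = -1088/3;  ∫_0^4 -6*x dx = -48;
    ∫_0^4 9 dx = 36.
  Sum: 65536/7 − 8192 + 1024 + 1152 − 1088/3 − 48 + 36 = 62404/21.
  ∫_0^4 u'(x)^2 dx = ∫_0^4 (36*x^4 - 72*x^3 + 24*x^2 + 12*x + 1) dx. Term by term:
    ∫_0^4 36*x^4 dx = 36864/5;  ∫_0^4 -72*x^3 dx = -4608;  ∫_0^4 24*x^2 dx = 512;
    ∫_0^4 12*x dx = 96;  ∫_0^4 1 dx = 4.
  Sum: 36864/5 − 4608 + 512 + 96 + 4 = 16884/5.
Adding: ||u||_{H^1}^2 = 62404/21 + 16884/5 = 666584/105.


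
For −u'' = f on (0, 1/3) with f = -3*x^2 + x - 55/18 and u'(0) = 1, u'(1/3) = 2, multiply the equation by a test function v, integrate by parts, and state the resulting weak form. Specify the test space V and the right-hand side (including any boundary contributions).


V = H^1(0, 1/3) (v unrestricted at boundary; u is determined up to an additive constant); weak form: ∫_0^1/3 u'v' dx = ∫_0^1/3 (-3*x^2 + x - 55/18) v dx + 2·v(1/3) − v(0) for all v ∈ V.

Multiply both sides by a test function v and integrate from 0 to 1/3:
  ∫_0^1/3 −u''(x) v(x) dx = ∫_0^1/3 f(x) v(x) dx.
Integrate the LHS by parts once:
  ∫_0^1/3 −u'' v dx = −[u'(x) v(x)]_0^1/3 + ∫_0^1/3 u'(x) v'(x) dx.
Thus ∫_0^1/3 u'(x) v'(x) dx = ∫_0^1/3 f(x) v(x) dx + [u'(x) v(x)]_0^1/3.
Choose V so that boundary terms are either known or forced to vanish.
u has inhomogeneous Neumann u'(0) = 1, u'(1/3) = 2. [u' v]_0^1/3 = (2)·v(1/3) − (1)·v(0) = 2·v(1/3) − v(0). Take V = H^1(0, 1/3); boundary term becomes part of RHS.
Weak formulation: find u (satisfying any essential BC) such that ∫_0^1/3 u'(x) v'(x) dx = ∫_0^1/3 f v dx + 2·v(1/3) − v(0) for all v ∈ V (Neumann data are natural BCs: they enter the RHS as boundary terms).
Substituting f(x) = -3*x^2 + x - 55/18, the right-hand side is ∫_0^1/3 (-3*x^2 + x - 55/18) v dx + 2·v(1/3) − v(0).
Compatibility check (pure Neumann): taking v ≡ 1 ∈ V gives 0 = ∫_0^1/3 f dx + (2) − (1), i.e. ∫_0^1/3 f dx must equal u'(0) − u'(1/3) = -1. Indeed ∫_0^1/3 (-3*x^2 + x - 55/18) dx = -1, so the data are compatible. The solution is then unique only up to an additive constant (fix it e.g. by requiring ∫_0^1/3 u dx = 0).


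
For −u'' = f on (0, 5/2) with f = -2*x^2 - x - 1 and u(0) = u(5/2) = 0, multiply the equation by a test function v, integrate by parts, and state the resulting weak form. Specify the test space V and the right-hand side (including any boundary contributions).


V = H^1_0(0, 5/2) (so v(0) = v(5/2) = 0); weak form: ∫_0^5/2 u'v' dx = ∫_0^5/2 (-2*x^2 - x - 1) v dx for all v ∈ V.

Multiply both sides by a test function v and integrate from 0 to 5/2:
  ∫_0^5/2 −u''(x) v(x) dx = ∫_0^5/2 f(x) v(x) dx.
Integrate the LHS by parts once:
  ∫_0^5/2 −u'' v dx = −[u'(x) v(x)]_0^5/2 + ∫_0^5/2 u'(x) v'(x) dx.
Thus ∫_0^5/2 u'(x) v'(x) dx = ∫_0^5/2 f(x) v(x) dx + [u'(x) v(x)]_0^5/2.
Choose V so that boundary terms are either known or forced to vanish.
u is Dirichlet: u(0) = u(5/2) = 0. Let V = H^1_0(0, 5/2); then v(0) = v(5/2) = 0, and [u' v]_0^5/2 = 0.
Weak formulation: find u (satisfying any essential BC) such that ∫_0^5/2 u'(x) v'(x) dx = ∫_0^5/2 f v dx for all v ∈ V.
Substituting f(x) = -2*x^2 - x - 1, the right-hand side is ∫_0^5/2 (-2*x^2 - x - 1) v dx.


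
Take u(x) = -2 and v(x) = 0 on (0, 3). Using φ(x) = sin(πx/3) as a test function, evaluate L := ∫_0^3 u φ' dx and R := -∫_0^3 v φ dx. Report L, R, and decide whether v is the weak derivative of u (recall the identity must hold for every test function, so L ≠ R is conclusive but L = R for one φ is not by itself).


LHS = 0, RHS = 0. Yes, v = u' weakly.

u(x) = -2, classical derivative u'(x) = 0.
φ(x) = sin(πx/3), so φ'(x) = π*cos(π*x/3)/3.
Note φ(0) = φ(3) = 0, so the boundary term u·φ vanishes.
LHS = ∫_0^3 u(x) φ'(x) dx = ∫_0^3 (-2*π*cos(π*x/3)/3) dx. Term by term:
  ∫_0^3 -2*π*cos(π*x/3)/3 dx = 0.
So LHS = 0.
∫_0^3 v(x) φ(x) dx = ∫_0^3 (0) dx. Term by term:
  ∫_0^3 0 dx = 0.
So RHS = -∫_0^3 v(x) φ(x) dx = 0.
LHS = RHS, so the identity holds for this test φ.
Moreover u is smooth here and v(x) = u'(x) = 0 pointwise, so the identity holds for every test function. Hence v is the weak derivative of u.


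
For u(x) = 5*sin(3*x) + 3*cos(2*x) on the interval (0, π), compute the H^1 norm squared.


||u||_{H^1(0,π)}^2 = 180 + 295*π/2

u'(x) = -6*sin(2*x) + 15*cos(3*x).
Expand u² and (u')² and integrate term by term on (0, π), using: for integers n ≥ 1, ∫_0^π sin²(nx) dx = ∫_0^π cos²(nx) dx = π/2; for n ≠ n', ∫_0^π sin(nx)sin(n'x) dx = ∫_0^π cos(nx)cos(n'x) dx = 0; and by product-to-sum, ∫_0^π sin(nx)cos(n'x) dx = ½∫_0^π [sin((n+n')x) + sin((n−n')x)] dx, which is 0 when n+n' is even and 2n/(n²−n'²) when n+n' is odd (it need not vanish on (0, π)).
  u² squared terms: (3)²·∫cos(2x)² dx = 9·π/2 = 9*π/2;  (5)²·∫sin(3x)² dx = 25·π/2 = 25*π/2.
  u² cross terms: 2·(3)·(5)·∫cos(2x)·sin(3x) dx = 30·(6/5) = 36.
  So ∫_0^π u² dx = 9*π/2 + 25*π/2 + 36 = 36 + 17*π.
  (u')² squared terms: (-6)²·∫sin(2x)² dx = 36·π/2 = 18*π;  (15)²·∫cos(3x)² dx = 225·π/2 = 225*π/2.
  (u')² cross terms: 2·(-6)·(15)·∫sin(2x)·cos(3x) dx = -180·(-4/5) = 144.
  So ∫_0^π (u')² dx = 18*π + 225*π/2 + 144 = 144 + 261*π/2.
||u||_{H^1}^2 = (36 + 17*π) + (144 + 261*π/2) = 180 + 295*π/2.


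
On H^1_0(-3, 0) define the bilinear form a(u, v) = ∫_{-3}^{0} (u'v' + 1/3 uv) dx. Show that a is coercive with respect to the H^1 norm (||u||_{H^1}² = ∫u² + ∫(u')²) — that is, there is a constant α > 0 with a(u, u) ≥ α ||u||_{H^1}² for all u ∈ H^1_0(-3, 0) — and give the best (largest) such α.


α = (3 + π^2)/(9 + π^2)

Coercivity of a(·,·) on H^1_0(-3, 0) means a(u, u) ≥ α ||u||_{H^1}² for every u ∈ H^1_0.
The interval has length L = 3, and Poincaré/coercivity depend only on L. Here a(u, u) = ∫(u')² + (1/3)·∫u².
Here 0 < c = 1/3 < 1. The condition a(u,u) ≥ α||u||_{H^1}² reads (1−α)∫(u')² ≥ (α−c)∫u². Any admissible α is ≤ 1 (rapidly oscillating u have ∫u²/∫(u')² → 0), and α = 1 would force 0 ≥ (1−c)∫u², impossible since c < 1; so 1−α > 0. By the sharp Poincaré inequality on H^1_0 of an interval of length L, ∫(u')² ≥ (π/L)²∫u² with equality for the first sine mode sin(π(x−x₀)/L) (x₀ the left endpoint), so the inequality holds for all u iff (1−α)(π/L)² ≥ α − c, i.e. α ≤ ((π/L)² + c)/((π/L)² + 1) = (1 + c(L/π)²)/(1 + (L/π)²). With (π/L)² = π^2/9 and c = 1/3, the largest admissible constant is α = ((π/L)² + c)/((π/L)² + 1).
Simplifying, α = (3 + π^2)/(9 + π^2).


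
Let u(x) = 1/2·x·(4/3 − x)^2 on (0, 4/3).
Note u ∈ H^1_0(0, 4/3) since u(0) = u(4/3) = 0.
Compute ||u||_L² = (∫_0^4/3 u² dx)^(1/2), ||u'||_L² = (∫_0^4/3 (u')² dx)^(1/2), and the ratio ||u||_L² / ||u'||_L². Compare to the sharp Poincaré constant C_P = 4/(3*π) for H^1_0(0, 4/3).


||u||_L² / ||u'||_L² = 2*sqrt(14)/21 < C_P = 4/(3*π).

u(x) = 1/2·x·(4/3 − x)^2, so u'(x) = (3*x - 4)*(9*x - 4)/18.
u(x) = 1/2·x·(4/3 − x)^2 vanishes at x = 0 and x = 4/3, so u ∈ H^1_0(0, 4/3). Differentiate via the product rule and integrate the resulting polynomials term by term.
  ∫_0^4/3 u² dx = ∫_0^4/3 (x^6/4 - 4*x^5/3 + 8*x^4/3 - 64*x^3/27 + 64*x^2/81) dx. Term by term:
    ∫_0^4/3 x^6/4 dx = 4096/15309;  ∫_0^4/3 -4*x^5/3 dx = -8192/6561;  ∫_0^4/3 8*x^4/3 dx = 8192/3645;
    ∫_0^4/3 -64*x^3/27 dx = -4096/2187;  ∫_0^4/3 64*x^2/81 dx = 4096/6561.
  Sum: 4096/15309 − 8192/6561 + 8192/3645 − 4096/2187 + 4096/6561 = 4096/229635.
  ∫_0^4/3 (u')² dx = ∫_0^4/3 (9*x^4/4 - 8*x^3 + 88*x^2/9 - 128*x/27 + 64/81) dx. Term by term:
    ∫_0^4/3 9*x^4/4 dx = 256/135;  ∫_0^4/3 -8*x^3 dx = -512/81;  ∫_0^4/3 88*x^2/9 dx = 5632/729;
    ∫_0^4/3 -128*x/27 dx = -1024/243;  ∫_0^4/3 64/81 dx = 256/243.
  Sum: 256/135 − 512/81 + 5632/729 − 1024/243 + 256/243 = 512/3645.
∫_0^4/3 u² dx = 4096/229635, so ||u||_L² = 64*sqrt(35)/2835.
∫_0^4/3 (u')² dx = 512/3645, so ||u'||_L² = 16*sqrt(10)/135.
Ratio ||u||_L² / ||u'||_L² = 2*sqrt(14)/21.
Sharp Poincaré constant on H^1_0(0, 4/3) is C_P = L/π = 4/(3*π), achieved by sin(3*π/4·x).
A polynomial bump cannot attain the sharp Poincaré constant (only the first sine eigenfunction does), so the ratio is strictly less than C_P, consistent with ||u||_L² ≤ C_P ||u'||_L².


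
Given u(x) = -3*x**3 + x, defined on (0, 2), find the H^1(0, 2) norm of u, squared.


||u||_{H^1}^2 = 12626/21

The H^1 norm (squared) on an interval (0, L) is
  ||u||_{H^1}^2 = ∫_0^L u(x)^2 dx + ∫_0^L u'(x)^2 dx.
Compute u'(x) = 1 - 9*x**2.
Then u(x)^2 = 9*x**6 - 6*x**4 + x**2 and u'(x)^2 = 81*x**4 - 18*x**2 + 1.
Integrate each monomial from 0 to 2 using ∫_0^2 c·x^n dx = c·2^(n+1)/(n+1):
  ∫_0^2 u(x)^2 dx = ∫_0^2 (9*x^6 - 6*x^4 + x^2) dx. Term by term:
    ∫_0^2 9*x^6 dx = 1152/7;  ∫_0^2 -6*x^4 dx = -192/5;  ∫_0^2 x^2 dx = 8/3.
  Sum: 1152/7 − 192/5 + 8/3 = 13528/105.
  ∫_0^2 u'(x)^2 dx = ∫_0^2 (81*x^4 - 18*x^2 + 1) dx. Term by term:
    ∫_0^2 81*x^4 dx = 2592/5;  ∫_0^2 -18*x^2 dx = -48;  ∫_0^2 1 dx = 2.
  Sum: 2592/5 − 48 + 2 = 2362/5.
Adding: ||u||_{H^1}^2 = 13528/105 + 2362/5 = 12626/21.


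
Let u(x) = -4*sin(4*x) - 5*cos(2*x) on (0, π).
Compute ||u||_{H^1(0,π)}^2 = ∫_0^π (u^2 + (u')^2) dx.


||u||_{H^1(0,π)}^2 = 397*π/2

u'(x) = 10*sin(2*x) - 16*cos(4*x).
Expand u² and (u')² and integrate term by term on (0, π), using: for integers n ≥ 1, ∫_0^π sin²(nx) dx = ∫_0^π cos²(nx) dx = π/2; for n ≠ n', ∫_0^π sin(nx)sin(n'x) dx = ∫_0^π cos(nx)cos(n'x) dx = 0; and by product-to-sum, ∫_0^π sin(nx)cos(n'x) dx = ½∫_0^π [sin((n+n')x) + sin((n−n')x)] dx, which is 0 when n+n' is even and 2n/(n²−n'²) when n+n' is odd (it need not vanish on (0, π)).
  u² squared terms: (-5)²·∫cos(2x)² dx = 25·π/2 = 25*π/2;  (-4)²·∫sin(4x)² dx = 16·π/2 = 8*π.
  u² cross terms: 2·(-5)·(-4)·∫cos(2x)·sin(4x) dx = 40·(0) = 0.
  So ∫_0^π u² dx = 25*π/2 + 8*π + 0 = 41*π/2.
  (u')² squared terms: (-16)²·∫cos(4x)² dx = 256·π/2 = 128*π;  (10)²·∫sin(2x)² dx = 100·π/2 = 50*π.
  (u')² cross terms: 2·(-16)·(10)·∫cos(4x)·sin(2x) dx = -320·(0) = 0.
  So ∫_0^π (u')² dx = 128*π + 50*π + 0 = 178*π.
||u||_{H^1}^2 = (41*π/2) + (178*π) = 397*π/2.


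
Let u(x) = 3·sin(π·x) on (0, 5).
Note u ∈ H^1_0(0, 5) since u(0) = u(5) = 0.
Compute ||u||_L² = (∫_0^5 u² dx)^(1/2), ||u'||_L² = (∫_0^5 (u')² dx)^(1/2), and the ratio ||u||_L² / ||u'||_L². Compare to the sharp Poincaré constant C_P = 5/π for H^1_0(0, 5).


||u||_L² / ||u'||_L² = 1/π < C_P = 5/π.

u(x) = 3·sin(π·x), so u'(x) = 3*π*cos(π*x).
Writing u(x) = A·sin(kπx/L) with A = 3 and k = 5, use ∫_0^L sin²(kπx/L) dx = L/2 and ∫_0^L cos²(kπx/L) dx = L/2.
u² = 9·sin²(π·x) and (u')² = 9*π^2·cos²(π·x), and each of sin², cos² integrates to L/2 = 5/2 over (0, 5).
∫_0^5 u² dx = 45/2, so ||u||_L² = 3*sqrt(10)/2.
∫_0^5 (u')² dx = 45*π^2/2, so ||u'||_L² = 3*sqrt(10)*π/2.
Ratio ||u||_L² / ||u'||_L² = 1/π.
Sharp Poincaré constant on H^1_0(0, 5) is C_P = L/π = 5/π, achieved by sin(π/5·x).
This is the k = 5 harmonic; the ratio L/(kπ) is strictly less than C_P = L/π, consistent with the sharp inequality ||u||_L² ≤ C_P ||u'||_L².


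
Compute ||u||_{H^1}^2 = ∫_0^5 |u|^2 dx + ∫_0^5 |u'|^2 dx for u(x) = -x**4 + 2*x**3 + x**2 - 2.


||u||_{H^1}^2 = 15895645/126

The H^1 norm (squared) on an interval (0, L) is
  ||u||_{H^1}^2 = ∫_0^L u(x)^2 dx + ∫_0^L u'(x)^2 dx.
Compute u'(x) = -4*x**3 + 6*x**2 + 2*x.
Then u(x)^2 = x**8 - 4*x**7 + 2*x**6 + 4*x**5 + 5*x**4 - 8*x**3 - 4*x**2 + 4 and u'(x)^2 = 16*x**6 - 48*x**5 + 20*x**4 + 24*x**3 + 4*x**2.
Integrate each monomial from 0 to 5 using ∫_0^5 c·x^n dx = c·5^(n+1)/(n+1):
  ∫_0^5 u(x)^2 dx = ∫_0^5 (x^8 - 4*x^7 + 2*x^6 + 4*x^5 + 5*x^4 - 8*x^3 - 4*x^2 + 4) dx. Term by term:
    ∫_0^5 x^8 dx = 1953125/9;  ∫_0^5 -4*x^7 dx = -390625/2;  ∫_0^5 2*x^6 dx = 156250/7;
    ∫_0^5 4*x^5 dx = 31250/3;  ∫_0^5 5*x^4 dx = 3125;  ∫_0^5 -8*x^3 dx = -1250;
    ∫_0^5 -4*x^2 dx = -500/3;  ∫_0^5 4 dx = 20.
  Sum: 1953125/9 − 390625/2 + 156250/7 + 31250/3 + 3125 − 1250 − 500/3 + 20 = 7077145/126.
  ∫_0^5 u'(x)^2 dx = ∫_0^5 (16*x^6 - 48*x^5 + 20*x^4 + 24*x^3 + 4*x^2) dx. Term by term:
    ∫_0^5 16*x^6 dx = 1250000/7;  ∫_0^5 -48*x^5 dx = -125000;  ∫_0^5 20*x^4 dx = 12500;
    ∫_0^5 24*x^3 dx = 3750;  ∫_0^5 4*x^2 dx = 500/3.
  Sum: 1250000/7 − 125000 + 12500 + 3750 + 500/3 = 1469750/21.
Adding: ||u||_{H^1}^2 = 7077145/126 + 1469750/21 = 15895645/126.


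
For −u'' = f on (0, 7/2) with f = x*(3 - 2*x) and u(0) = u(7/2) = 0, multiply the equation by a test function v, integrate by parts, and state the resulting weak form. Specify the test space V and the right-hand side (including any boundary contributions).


V = H^1_0(0, 7/2) (so v(0) = v(7/2) = 0); weak form: ∫_0^7/2 u'v' dx = ∫_0^7/2 (x*(3 - 2*x)) v dx for all v ∈ V.

Multiply both sides by a test function v and integrate from 0 to 7/2:
  ∫_0^7/2 −u''(x) v(x) dx = ∫_0^7/2 f(x) v(x) dx.
Integrate the LHS by parts once:
  ∫_0^7/2 −u'' v dx = −[u'(x) v(x)]_0^7/2 + ∫_0^7/2 u'(x) v'(x) dx.
Thus ∫_0^7/2 u'(x) v'(x) dx = ∫_0^7/2 f(x) v(x) dx + [u'(x) v(x)]_0^7/2.
Choose V so that boundary terms are either known or forced to vanish.
u is Dirichlet: u(0) = u(7/2) = 0. Let V = H^1_0(0, 7/2); then v(0) = v(7/2) = 0, and [u' v]_0^7/2 = 0.
Weak formulation: find u (satisfying any essential BC) such that ∫_0^7/2 u'(x) v'(x) dx = ∫_0^7/2 f v dx for all v ∈ V.
Substituting f(x) = x*(3 - 2*x), the right-hand side is ∫_0^7/2 (x*(3 - 2*x)) v dx.


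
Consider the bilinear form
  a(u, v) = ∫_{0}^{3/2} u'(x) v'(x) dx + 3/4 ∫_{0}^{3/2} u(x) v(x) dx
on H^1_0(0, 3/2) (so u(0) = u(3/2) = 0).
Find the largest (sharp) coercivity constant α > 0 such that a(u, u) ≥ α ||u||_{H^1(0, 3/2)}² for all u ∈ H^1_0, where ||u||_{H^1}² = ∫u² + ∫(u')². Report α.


α = (27 + 16*π^2)/(4*(9 + 4*π^2))

Coercivity of a(·,·) on H^1_0(0, 3/2) means a(u, u) ≥ α ||u||_{H^1}² for every u ∈ H^1_0.
The interval has length L = 3/2, and Poincaré/coercivity depend only on L. Here a(u, u) = ∫(u')² + (3/4)·∫u².
Here 0 < c = 3/4 < 1. The condition a(u,u) ≥ α||u||_{H^1}² reads (1−α)∫(u')² ≥ (α−c)∫u². Any admissible α is ≤ 1 (rapidly oscillating u have ∫u²/∫(u')² → 0), and α = 1 would force 0 ≥ (1−c)∫u², impossible since c < 1; so 1−α > 0. By the sharp Poincaré inequality on H^1_0 of an interval of length L, ∫(u')² ≥ (π/L)²∫u² with equality for the first sine mode sin(π(x−x₀)/L) (x₀ the left endpoint), so the inequality holds for all u iff (1−α)(π/L)² ≥ α − c, i.e. α ≤ ((π/L)² + c)/((π/L)² + 1) = (1 + c(L/π)²)/(1 + (L/π)²). With (π/L)² = 4*π^2/9 and c = 3/4, the largest admissible constant is α = ((π/L)² + c)/((π/L)² + 1).
Simplifying, α = (27 + 16*π^2)/(4*(9 + 4*π^2)).


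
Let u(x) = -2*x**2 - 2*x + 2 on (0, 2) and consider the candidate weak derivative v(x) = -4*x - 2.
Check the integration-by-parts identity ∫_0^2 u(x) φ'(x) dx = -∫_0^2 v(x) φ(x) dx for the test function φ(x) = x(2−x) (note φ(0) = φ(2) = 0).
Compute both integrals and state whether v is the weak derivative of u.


LHS = 8, RHS = 8. Yes, v = u' weakly.

u(x) = -2*x**2 - 2*x + 2, classical derivative u'(x) = -4*x - 2.
φ(x) = x(2−x), so φ'(x) = 2 - 2*x.
Note φ(0) = φ(2) = 0, so the boundary term u·φ vanishes.
LHS = ∫_0^2 u(x) φ'(x) dx = ∫_0^2 (4*x^3 - 8*x + 4) dx. Term by term:
  ∫_0^2 4*x^3 dx = 16;  ∫_0^2 -8*x dx = -16;  ∫_0^2 4 dx = 8.
Sum: 16 − 16 + 8 = 8.
So LHS = 8.
∫_0^2 v(x) φ(x) dx = ∫_0^2 (4*x^3 - 6*x^2 - 4*x) dx. Term by term:
  ∫_0^2 4*x^3 dx = 16;  ∫_0^2 -6*x^2 dx = -16;  ∫_0^2 -4*x dx = -8.
Sum: 16 − 16 − 8 = -8.
So RHS = -∫_0^2 v(x) φ(x) dx = 8.
LHS = RHS, so the identity holds for this test φ.
Moreover u is smooth here and v(x) = u'(x) = -4*x - 2 pointwise, so the identity holds for every test function. Hence v is the weak derivative of u.


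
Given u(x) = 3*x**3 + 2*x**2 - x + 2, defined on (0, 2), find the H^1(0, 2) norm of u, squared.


||u||_{H^1}^2 = 117898/105

The H^1 norm (squared) on an interval (0, L) is
  ||u||_{H^1}^2 = ∫_0^L u(x)^2 dx + ∫_0^L u'(x)^2 dx.
Compute u'(x) = 9*x**2 + 4*x - 1.
Then u(x)^2 = 9*x**6 + 12*x**5 - 2*x**4 + 8*x**3 + 9*x**2 - 4*x + 4 and u'(x)^2 = 81*x**4 + 72*x**3 - 2*x**2 - 8*x + 1.
Integrate each monomial from 0 to 2 using ∫_0^2 c·x^n dx = c·2^(n+1)/(n+1):
  ∫_0^2 u(x)^2 dx = ∫_0^2 (9*x^6 + 12*x^5 - 2*x^4 + 8*x^3 + 9*x^2 - 4*x + 4) dx. Term by term:
    ∫_0^2 9*x^6 dx = 1152/7;  ∫_0^2 12*x^5 dx = 128;  ∫_0^2 -2*x^4 dx = -64/5;
    ∫_0^2 8*x^3 dx = 32;  ∫_0^2 9*x^2 dx = 24;  ∫_0^2 -4*x dx = -8;
    ∫_0^2 4 dx = 8.
  Sum: 1152/7 + 128 − 64/5 + 32 + 24 − 8 + 8 = 11752/35.
  ∫_0^2 u'(x)^2 dx = ∫_0^2 (81*x^4 + 72*x^3 - 2*x^2 - 8*x + 1) dx. Term by term:
    ∫_0^2 81*x^4 dx = 2592/5;  ∫_0^2 72*x^3 dx = 288;  ∫_0^2 -2*x^2 dx = -16/3;
    ∫_0^2 -8*x dx = -16;  ∫_0^2 1 dx = 2.
  Sum: 2592/5 + 288 − 16/3 − 16 + 2 = 11806/15.
Adding: ||u||_{H^1}^2 = 11752/35 + 11806/15 = 117898/105.


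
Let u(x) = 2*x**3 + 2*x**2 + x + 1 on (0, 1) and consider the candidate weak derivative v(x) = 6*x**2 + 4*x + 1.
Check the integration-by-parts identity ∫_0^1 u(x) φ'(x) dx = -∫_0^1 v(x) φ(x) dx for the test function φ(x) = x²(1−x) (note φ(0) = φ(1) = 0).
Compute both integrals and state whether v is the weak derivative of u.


LHS = -29/60, RHS = -29/60. Yes, v = u' weakly.

u(x) = 2*x**3 + 2*x**2 + x + 1, classical derivative u'(x) = 6*x**2 + 4*x + 1.
φ(x) = x²(1−x), so φ'(x) = x*(2 - 3*x).
Note φ(0) = φ(1) = 0, so the boundary term u·φ vanishes.
LHS = ∫_0^1 u(x) φ'(x) dx = ∫_0^1 (-6*x^5 - 2*x^4 + x^3 - x^2 + 2*x) dx. Term by term:
  ∫_0^1 -6*x^5 dx = -1;  ∫_0^1 -2*x^4 dx = -2/5;  ∫_0^1 x^3 dx = 1/4;
  ∫_0^1 -x^2 dx = -1/3;  ∫_0^1 2*x dx = 1.
Sum: -1 − 2/5 + 1/4 − 1/3 + 1 = -29/60.
So LHS = -29/60.
∫_0^1 v(x) φ(x) dx = ∫_0^1 (-6*x^5 + 2*x^4 + 3*x^3 + x^2) dx. Term by term:
  ∫_0^1 -6*x^5 dx = -1;  ∫_0^1 2*x^4 dx = 2/5;  ∫_0^1 3*x^3 dx = 3/4;
  ∫_0^1 x^2 dx = 1/3.
Sum: -1 + 2/5 + 3/4 + 1/3 = 29/60.
So RHS = -∫_0^1 v(x) φ(x) dx = -29/60.
LHS = RHS, so the identity holds for this test φ.
Moreover u is smooth here and v(x) = u'(x) = 6*x**2 + 4*x + 1 pointwise, so the identity holds for every test function. Hence v is the weak derivative of u.


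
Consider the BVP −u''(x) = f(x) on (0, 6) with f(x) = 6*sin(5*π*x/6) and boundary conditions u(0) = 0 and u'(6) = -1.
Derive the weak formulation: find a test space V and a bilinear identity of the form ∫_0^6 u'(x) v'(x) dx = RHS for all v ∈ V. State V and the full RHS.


V = {v ∈ H^1(0, 6) : v(0) = 0} (test functions vanish at x = 0 where u is specified); weak form: ∫_0^6 u'v' dx = ∫_0^6 (6*sin(5*π*x/6)) v dx − v(6) for all v ∈ V.

Multiply both sides by a test function v and integrate from 0 to 6:
  ∫_0^6 −u''(x) v(x) dx = ∫_0^6 f(x) v(x) dx.
Integrate the LHS by parts once:
  ∫_0^6 −u'' v dx = −[u'(x) v(x)]_0^6 + ∫_0^6 u'(x) v'(x) dx.
Thus ∫_0^6 u'(x) v'(x) dx = ∫_0^6 f(x) v(x) dx + [u'(x) v(x)]_0^6.
Choose V so that boundary terms are either known or forced to vanish.
Mixed BC: u(0) = 0 (Dirichlet) and u'(6) = -1 (Neumann). Define V = {v ∈ H^1(0, 6) : v(0) = 0}. Then [u' v]_0^6 = u'(6)·v(6) − u'(0)·0 = − v(6).
Weak formulation: find u (satisfying any essential BC) such that ∫_0^6 u'(x) v'(x) dx = ∫_0^6 f v dx − v(6) for all v ∈ V (Dirichlet at 0 absorbed into V; Neumann datum at x = 6 contributes the boundary term).
Substituting f(x) = 6*sin(5*π*x/6), the right-hand side is ∫_0^6 (6*sin(5*π*x/6)) v dx − v(6).


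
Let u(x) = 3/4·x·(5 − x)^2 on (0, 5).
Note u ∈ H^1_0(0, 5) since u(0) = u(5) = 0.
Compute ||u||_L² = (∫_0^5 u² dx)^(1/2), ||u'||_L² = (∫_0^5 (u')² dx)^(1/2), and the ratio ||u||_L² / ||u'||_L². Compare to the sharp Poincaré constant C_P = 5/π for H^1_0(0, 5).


||u||_L² / ||u'||_L² = 5*sqrt(14)/14 < C_P = 5/π.

u(x) = 3/4·x·(5 − x)^2, so u'(x) = 9*x^2/4 - 15*x + 75/4.
u(x) = 3/4·x·(5 − x)^2 vanishes at x = 0 and x = 5, so u ∈ H^1_0(0, 5). Differentiate via the product rule and integrate the resulting polynomials term by term.
  ∫_0^5 u² dx = ∫_0^5 (9*x^6/16 - 45*x^5/4 + 675*x^4/8 - 1125*x^3/4 + 5625*x^2/16) dx. Term by term:
    ∫_0^5 9*x^6/16 dx = 703125/112;  ∫_0^5 -45*x^5/4 dx = -234375/8;  ∫_0^5 675*x^4/8 dx = 421875/8;
    ∫_0^5 -1125*x^3/4 dx = -703125/16;  ∫_0^5 5625*x^2/16 dx = 234375/16.
  Sum: 703125/112 − 234375/8 + 421875/8 − 703125/16 + 234375/16 = 46875/112.
  ∫_0^5 (u')² dx = ∫_0^5 (81*x^4/16 - 135*x^3/2 + 2475*x^2/8 - 1125*x/2 + 5625/16) dx. Term by term:
    ∫_0^5 81*x^4/16 dx = 50625/16;  ∫_0^5 -135*x^3/2 dx = -84375/8;  ∫_0^5 2475*x^2/8 dx = 103125/8;
    ∫_0^5 -1125*x/2 dx = -28125/4;  ∫_0^5 5625/16 dx = 28125/16.
  Sum: 50625/16 − 84375/8 + 103125/8 − 28125/4 + 28125/16 = 1875/8.
∫_0^5 u² dx = 46875/112, so ||u||_L² = 125*sqrt(21)/28.
∫_0^5 (u')² dx = 1875/8, so ||u'||_L² = 25*sqrt(6)/4.
Ratio ||u||_L² / ||u'||_L² = 5*sqrt(14)/14.
Sharp Poincaré constant on H^1_0(0, 5) is C_P = L/π = 5/π, achieved by sin(π/5·x).
A polynomial bump cannot attain the sharp Poincaré constant (only the first sine eigenfunction does), so the ratio is strictly less than C_P, consistent with ||u||_L² ≤ C_P ||u'||_L².


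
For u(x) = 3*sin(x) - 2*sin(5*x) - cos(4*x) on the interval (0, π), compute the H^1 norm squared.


||u||_{H^1(0,π)}^2 = 4012/45 + 139*π/2

u'(x) = 4*sin(4*x) + 3*cos(x) - 10*cos(5*x).
Expand u² and (u')² and integrate term by term on (0, π), using: for integers n ≥ 1, ∫_0^π sin²(nx) dx = ∫_0^π cos²(nx) dx = π/2; for n ≠ n', ∫_0^π sin(nx)sin(n'x) dx = ∫_0^π cos(nx)cos(n'x) dx = 0; and by product-to-sum, ∫_0^π sin(nx)cos(n'x) dx = ½∫_0^π [sin((n+n')x) + sin((n−n')x)] dx, which is 0 when n+n' is even and 2n/(n²−n'²) when n+n' is odd (it need not vanish on (0, π)).
  u² squared terms: (-1)²·∫cos(4x)² dx = 1·π/2 = π/2;  (-2)²·∫sin(5x)² dx = 4·π/2 = 2*π;  (3)²·∫sin(x)² dx = 9·π/2 = 9*π/2.
  u² cross terms: 2·(-1)·(-2)·∫cos(4x)·sin(5x) dx = 4·(10/9) = 40/9;  2·(-1)·(3)·∫cos(4x)·sin(x) dx = -6·(-2/15) = 4/5;  2·(-2)·(3)·∫sin(5x)·sin(x) dx = -12·(0) = 0.
  So ∫_0^π u² dx = π/2 + 2*π + 9*π/2 + 40/9 + 4/5 + 0 = 236/45 + 7*π.
  (u')² squared terms: (-10)²·∫cos(5x)² dx = 100·π/2 = 50*π;  (3)²·∫cos(x)² dx = 9·π/2 = 9*π/2;  (4)²·∫sin(4x)² dx = 16·π/2 = 8*π.
  (u')² cross terms: 2·(-10)·(3)·∫cos(5x)·cos(x) dx = -60·(0) = 0;  2·(-10)·(4)·∫cos(5x)·sin(4x) dx = -80·(-8/9) = 640/9;  2·(3)·(4)·∫cos(x)·sin(4x) dx = 24·(8/15) = 64/5.
  So ∫_0^π (u')² dx = 50*π + 9*π/2 + 8*π + 0 + 640/9 + 64/5 = 3776/45 + 125*π/2.
||u||_{H^1}^2 = (236/45 + 7*π) + (3776/45 + 125*π/2) = 4012/45 + 139*π/2.


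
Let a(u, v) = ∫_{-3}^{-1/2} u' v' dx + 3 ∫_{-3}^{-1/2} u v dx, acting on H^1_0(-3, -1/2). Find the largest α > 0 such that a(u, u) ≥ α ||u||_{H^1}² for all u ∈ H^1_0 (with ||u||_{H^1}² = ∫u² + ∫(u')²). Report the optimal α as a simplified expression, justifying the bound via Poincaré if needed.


α = 1

Coercivity of a(·,·) on H^1_0(-3, -1/2) means a(u, u) ≥ α ||u||_{H^1}² for every u ∈ H^1_0.
The interval has length L = 5/2, and Poincaré/coercivity depend only on L. Here a(u, u) = ∫(u')² + (3)·∫u².
Here c = 3 ≥ 1, so a(u,u) = ∫(u')² + c∫u² ≥ ∫(u')² + ∫u² = ||u||_{H^1}², i.e. α = 1 works. No larger α is possible: a(u,u) ≥ α||u||_{H^1}² means (1−α)∫(u')² ≥ (α−c)∫u², and for the modes u_n = sin(nπ(x−x₀)/L) (x₀ the left endpoint) one has ∫u_n²/∫(u_n')² = (L/(nπ))² → 0, so a(u_n,u_n)/||u_n||_{H^1}² → 1. Hence the optimal constant is α = 1.
Therefore α = 1.


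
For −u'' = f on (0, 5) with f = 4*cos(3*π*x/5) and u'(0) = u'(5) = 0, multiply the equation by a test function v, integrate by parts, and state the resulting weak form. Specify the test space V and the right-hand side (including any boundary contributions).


V = H^1(0, 5) (no boundary constraint on v; u is determined up to an additive constant); weak form: ∫_0^5 u'v' dx = ∫_0^5 (4*cos(3*π*x/5)) v dx for all v ∈ V.

Multiply both sides by a test function v and integrate from 0 to 5:
  ∫_0^5 −u''(x) v(x) dx = ∫_0^5 f(x) v(x) dx.
Integrate the LHS by parts once:
  ∫_0^5 −u'' v dx = −[u'(x) v(x)]_0^5 + ∫_0^5 u'(x) v'(x) dx.
Thus ∫_0^5 u'(x) v'(x) dx = ∫_0^5 f(x) v(x) dx + [u'(x) v(x)]_0^5.
Choose V so that boundary terms are either known or forced to vanish.
u has homogeneous Neumann: u'(0) = u'(5) = 0. So [u' v]_0^5 = 0·v(5) − 0·v(0) = 0 for any v; take V = H^1(0, 5).
Weak formulation: find u (satisfying any essential BC) such that ∫_0^5 u'(x) v'(x) dx = ∫_0^5 f v dx for all v ∈ V (homogeneous Neumann, so boundary terms vanish).
Substituting f(x) = 4*cos(3*π*x/5), the right-hand side is ∫_0^5 (4*cos(3*π*x/5)) v dx.
Compatibility check (pure Neumann): taking v ≡ 1 ∈ V gives 0 = ∫_0^5 f dx + (0) − (0), i.e. ∫_0^5 f dx must equal u'(0) − u'(5) = 0. Indeed ∫_0^5 (4*cos(3*π*x/5)) dx = 0, so the data are compatible. The solution is then unique only up to an additive constant (fix it e.g. by requiring ∫_0^5 u dx = 0).
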